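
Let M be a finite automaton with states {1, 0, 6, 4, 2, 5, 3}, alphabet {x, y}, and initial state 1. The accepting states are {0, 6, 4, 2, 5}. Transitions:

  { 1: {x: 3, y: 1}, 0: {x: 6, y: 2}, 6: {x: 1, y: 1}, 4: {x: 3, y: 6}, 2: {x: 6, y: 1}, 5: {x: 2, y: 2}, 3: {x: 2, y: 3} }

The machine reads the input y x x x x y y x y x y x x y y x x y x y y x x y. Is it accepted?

start at 1
read 'y': 1 → 1
read 'x': 1 → 3
read 'x': 3 → 2
read 'x': 2 → 6
read 'x': 6 → 1
read 'y': 1 → 1
read 'y': 1 → 1
read 'x': 1 → 3
read 'y': 3 → 3
read 'x': 3 → 2
read 'y': 2 → 1
read 'x': 1 → 3
read 'x': 3 → 2
read 'y': 2 → 1
read 'y': 1 → 1
read 'x': 1 → 3
read 'x': 3 → 2
read 'y': 2 → 1
read 'x': 1 → 3
read 'y': 3 → 3
read 'y': 3 → 3
read 'x': 3 → 2
read 'x': 2 → 6
read 'y': 6 → 1
End state 1 is not accepting.

No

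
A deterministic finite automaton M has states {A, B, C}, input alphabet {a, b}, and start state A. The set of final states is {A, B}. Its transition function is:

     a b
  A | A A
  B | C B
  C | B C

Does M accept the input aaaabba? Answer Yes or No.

Yes

Trace: A -a-> A -a-> A -a-> A -a-> A -b-> A -b-> A -a-> A
End state A is accepting.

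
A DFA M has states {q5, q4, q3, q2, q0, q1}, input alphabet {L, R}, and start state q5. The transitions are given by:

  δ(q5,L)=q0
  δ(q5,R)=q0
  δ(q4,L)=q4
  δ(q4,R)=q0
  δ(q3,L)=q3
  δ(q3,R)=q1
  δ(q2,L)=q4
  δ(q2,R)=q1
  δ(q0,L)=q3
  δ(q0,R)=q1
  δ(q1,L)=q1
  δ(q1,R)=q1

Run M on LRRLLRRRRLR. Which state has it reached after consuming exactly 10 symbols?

q1

start at q5
read 'L': q5 → q0
read 'R': q0 → q1
read 'R': q1 → q1
read 'L': q1 → q1
read 'L': q1 → q1
read 'R': q1 → q1
read 'R': q1 → q1
read 'R': q1 → q1
read 'R': q1 → q1
read 'L': q1 → q1
After 10 symbols: q1.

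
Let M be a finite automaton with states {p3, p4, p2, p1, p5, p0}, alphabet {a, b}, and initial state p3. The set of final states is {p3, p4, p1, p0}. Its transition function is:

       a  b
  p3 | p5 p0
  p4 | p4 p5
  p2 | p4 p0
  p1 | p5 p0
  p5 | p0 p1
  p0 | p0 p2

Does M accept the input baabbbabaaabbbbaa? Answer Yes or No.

start at p3
read 'b': p3 → p0
read 'a': p0 → p0
read 'a': p0 → p0
read 'b': p0 → p2
read 'b': p2 → p0
read 'b': p0 → p2
read 'a': p2 → p4
read 'b': p4 → p5
read 'a': p5 → p0
read 'a': p0 → p0
read 'a': p0 → p0
read 'b': p0 → p2
read 'b': p2 → p0
read 'b': p0 → p2
read 'b': p2 → p0
read 'a': p0 → p0
read 'a': p0 → p0
End state p0 is accepting.

Yes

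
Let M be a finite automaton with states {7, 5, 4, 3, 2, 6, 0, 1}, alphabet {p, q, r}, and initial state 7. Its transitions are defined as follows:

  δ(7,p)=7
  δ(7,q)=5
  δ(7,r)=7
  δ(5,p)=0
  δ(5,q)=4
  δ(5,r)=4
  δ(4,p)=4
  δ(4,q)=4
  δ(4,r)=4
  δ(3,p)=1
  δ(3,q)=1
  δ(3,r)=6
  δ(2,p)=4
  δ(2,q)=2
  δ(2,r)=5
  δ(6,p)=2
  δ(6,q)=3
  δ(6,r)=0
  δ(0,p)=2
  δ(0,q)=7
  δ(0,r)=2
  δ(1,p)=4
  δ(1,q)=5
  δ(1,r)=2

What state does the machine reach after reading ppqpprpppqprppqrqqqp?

Trace: 7 -p-> 7 -p-> 7 -q-> 5 -p-> 0 -p-> 2 -r-> 5 -p-> 0 -p-> 2 -p-> 4 -q-> 4 -p-> 4 -r-> 4 -p-> 4 -p-> 4 -q-> 4 -r-> 4 -q-> 4 -q-> 4 -q-> 4 -p-> 4

4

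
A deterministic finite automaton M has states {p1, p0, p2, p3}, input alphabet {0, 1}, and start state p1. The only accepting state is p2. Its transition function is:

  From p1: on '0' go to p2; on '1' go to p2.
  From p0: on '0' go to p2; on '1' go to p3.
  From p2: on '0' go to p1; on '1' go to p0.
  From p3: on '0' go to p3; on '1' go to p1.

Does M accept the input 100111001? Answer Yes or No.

Yes

Trace: p1 -1-> p2 -0-> p1 -0-> p2 -1-> p0 -1-> p3 -1-> p1 -0-> p2 -0-> p1 -1-> p2
End state p2 is accepting.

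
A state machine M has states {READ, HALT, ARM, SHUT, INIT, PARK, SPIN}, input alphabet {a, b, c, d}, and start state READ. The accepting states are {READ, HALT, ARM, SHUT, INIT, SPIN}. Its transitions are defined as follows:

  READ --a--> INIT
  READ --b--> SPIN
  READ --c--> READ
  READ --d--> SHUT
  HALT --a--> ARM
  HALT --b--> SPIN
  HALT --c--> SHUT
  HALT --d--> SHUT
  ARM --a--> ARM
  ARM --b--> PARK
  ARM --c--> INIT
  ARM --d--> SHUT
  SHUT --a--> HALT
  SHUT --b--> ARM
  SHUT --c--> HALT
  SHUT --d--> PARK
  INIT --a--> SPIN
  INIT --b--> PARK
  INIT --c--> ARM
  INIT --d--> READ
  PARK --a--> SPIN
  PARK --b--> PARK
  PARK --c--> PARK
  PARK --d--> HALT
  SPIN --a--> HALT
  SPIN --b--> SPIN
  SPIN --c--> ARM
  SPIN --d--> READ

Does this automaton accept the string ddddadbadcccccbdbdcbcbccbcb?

No

Trace: READ -d-> SHUT -d-> PARK -d-> HALT -d-> SHUT -a-> HALT -d-> SHUT -b-> ARM -a-> ARM -d-> SHUT -c-> HALT -c-> SHUT -c-> HALT -c-> SHUT -c-> HALT -b-> SPIN -d-> READ -b-> SPIN -d-> READ -c-> READ -b-> SPIN -c-> ARM -b-> PARK -c-> PARK -c-> PARK -b-> PARK -c-> PARK -b-> PARK
End state PARK is not accepting.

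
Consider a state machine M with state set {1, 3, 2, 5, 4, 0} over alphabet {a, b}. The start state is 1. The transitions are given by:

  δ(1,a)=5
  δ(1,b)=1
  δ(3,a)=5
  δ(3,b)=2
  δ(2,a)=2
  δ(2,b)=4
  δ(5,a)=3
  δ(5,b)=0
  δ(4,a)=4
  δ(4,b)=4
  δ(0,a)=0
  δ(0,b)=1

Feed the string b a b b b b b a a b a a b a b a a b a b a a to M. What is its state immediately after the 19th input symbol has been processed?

start at 1
read 'b': 1 → 1
read 'a': 1 → 5
read 'b': 5 → 0
read 'b': 0 → 1
read 'b': 1 → 1
read 'b': 1 → 1
read 'b': 1 → 1
read 'a': 1 → 5
read 'a': 5 → 3
read 'b': 3 → 2
read 'a': 2 → 2
read 'a': 2 → 2
read 'b': 2 → 4
read 'a': 4 → 4
read 'b': 4 → 4
read 'a': 4 → 4
read 'a': 4 → 4
read 'b': 4 → 4
read 'a': 4 → 4
After 19 symbols: 4.

4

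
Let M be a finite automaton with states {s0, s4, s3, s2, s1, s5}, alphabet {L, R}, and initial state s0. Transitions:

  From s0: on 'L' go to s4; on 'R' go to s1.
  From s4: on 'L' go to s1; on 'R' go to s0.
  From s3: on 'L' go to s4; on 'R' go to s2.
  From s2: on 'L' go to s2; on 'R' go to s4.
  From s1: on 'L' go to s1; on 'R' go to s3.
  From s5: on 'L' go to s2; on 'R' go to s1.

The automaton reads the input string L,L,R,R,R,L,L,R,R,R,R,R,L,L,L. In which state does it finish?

s1

Trace: s0 -L-> s4 -L-> s1 -R-> s3 -R-> s2 -R-> s4 -L-> s1 -L-> s1 -R-> s3 -R-> s2 -R-> s4 -R-> s0 -R-> s1 -L-> s1 -L-> s1 -L-> s1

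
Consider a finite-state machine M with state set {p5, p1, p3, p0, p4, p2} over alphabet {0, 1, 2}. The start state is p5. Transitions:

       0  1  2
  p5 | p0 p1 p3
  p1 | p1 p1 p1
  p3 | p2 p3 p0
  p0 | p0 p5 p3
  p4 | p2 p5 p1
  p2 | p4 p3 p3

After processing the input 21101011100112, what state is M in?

p1

p5 → p3 → p3 → p3 → p2 → p3 → p2 → p3 → p3 → p3 → p2 → p4 → p5 → p1 → p1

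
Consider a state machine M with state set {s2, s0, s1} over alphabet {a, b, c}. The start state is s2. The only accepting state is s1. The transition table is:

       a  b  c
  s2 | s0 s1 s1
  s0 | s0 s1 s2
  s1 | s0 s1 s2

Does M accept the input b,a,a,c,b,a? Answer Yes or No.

s2 → s1 → s0 → s0 → s2 → s1 → s0
End state s0 is not accepting.

No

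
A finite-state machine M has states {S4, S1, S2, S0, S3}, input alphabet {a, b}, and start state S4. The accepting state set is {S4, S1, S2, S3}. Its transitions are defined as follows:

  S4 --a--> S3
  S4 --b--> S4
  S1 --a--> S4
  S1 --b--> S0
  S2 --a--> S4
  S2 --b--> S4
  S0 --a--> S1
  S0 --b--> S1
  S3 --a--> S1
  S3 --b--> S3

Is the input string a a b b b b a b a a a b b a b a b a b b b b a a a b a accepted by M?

S4 → S3 → S1 → S0 → S1 → S0 → S1 → S4 → S4 → S3 → S1 → S4 → S4 → S4 → S3 → S3 → S1 → S0 → S1 → S0 → S1 → S0 → S1 → S4 → S3 → S1 → S0 → S1
End state S1 is accepting.

Yes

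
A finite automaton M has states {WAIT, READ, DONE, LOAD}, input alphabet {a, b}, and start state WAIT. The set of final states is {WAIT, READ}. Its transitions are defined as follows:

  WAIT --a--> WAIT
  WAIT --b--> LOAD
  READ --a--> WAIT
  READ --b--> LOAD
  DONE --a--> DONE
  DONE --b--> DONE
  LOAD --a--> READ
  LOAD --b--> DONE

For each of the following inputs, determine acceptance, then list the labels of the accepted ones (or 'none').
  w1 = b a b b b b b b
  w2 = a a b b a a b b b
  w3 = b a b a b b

none

w1:
  start at WAIT
  read 'b': WAIT → LOAD
  read 'a': LOAD → READ
  read 'b': READ → LOAD
  read 'b': LOAD → DONE
  read 'b': DONE → DONE
  read 'b': DONE → DONE
  read 'b': DONE → DONE
  read 'b': DONE → DONE
  end DONE, rejected
w2:
  start at WAIT
  read 'a': WAIT → WAIT
  read 'a': WAIT → WAIT
  read 'b': WAIT → LOAD
  read 'b': LOAD → DONE
  read 'a': DONE → DONE
  read 'a': DONE → DONE
  read 'b': DONE → DONE
  read 'b': DONE → DONE
  read 'b': DONE → DONE
  end DONE, rejected
w3:
  start at WAIT
  read 'b': WAIT → LOAD
  read 'a': LOAD → READ
  read 'b': READ → LOAD
  read 'a': LOAD → READ
  read 'b': READ → LOAD
  read 'b': LOAD → DONE
  end DONE, rejected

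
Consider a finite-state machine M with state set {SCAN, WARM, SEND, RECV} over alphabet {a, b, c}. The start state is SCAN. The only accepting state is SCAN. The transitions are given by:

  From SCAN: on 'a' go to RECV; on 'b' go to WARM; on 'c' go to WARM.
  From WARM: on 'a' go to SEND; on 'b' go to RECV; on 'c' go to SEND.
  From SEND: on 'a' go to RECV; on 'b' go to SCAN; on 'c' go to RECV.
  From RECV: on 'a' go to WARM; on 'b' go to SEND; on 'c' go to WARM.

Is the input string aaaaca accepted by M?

Trace: SCAN -a-> RECV -a-> WARM -a-> SEND -a-> RECV -c-> WARM -a-> SEND
End state SEND is not accepting.

No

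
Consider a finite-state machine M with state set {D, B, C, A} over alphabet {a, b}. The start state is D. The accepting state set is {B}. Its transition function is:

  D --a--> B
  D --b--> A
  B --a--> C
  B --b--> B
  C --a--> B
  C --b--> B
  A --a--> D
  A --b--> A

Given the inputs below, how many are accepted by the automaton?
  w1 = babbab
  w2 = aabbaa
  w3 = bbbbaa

2

w1: Trace: D -b-> A -a-> D -b-> A -b-> A -a-> D -b-> A  → end A, rejected
w2: Trace: D -a-> B -a-> C -b-> B -b-> B -a-> C -a-> B  → end B, accepted
w3: Trace: D -b-> A -b-> A -b-> A -b-> A -a-> D -a-> B  → end B, accepted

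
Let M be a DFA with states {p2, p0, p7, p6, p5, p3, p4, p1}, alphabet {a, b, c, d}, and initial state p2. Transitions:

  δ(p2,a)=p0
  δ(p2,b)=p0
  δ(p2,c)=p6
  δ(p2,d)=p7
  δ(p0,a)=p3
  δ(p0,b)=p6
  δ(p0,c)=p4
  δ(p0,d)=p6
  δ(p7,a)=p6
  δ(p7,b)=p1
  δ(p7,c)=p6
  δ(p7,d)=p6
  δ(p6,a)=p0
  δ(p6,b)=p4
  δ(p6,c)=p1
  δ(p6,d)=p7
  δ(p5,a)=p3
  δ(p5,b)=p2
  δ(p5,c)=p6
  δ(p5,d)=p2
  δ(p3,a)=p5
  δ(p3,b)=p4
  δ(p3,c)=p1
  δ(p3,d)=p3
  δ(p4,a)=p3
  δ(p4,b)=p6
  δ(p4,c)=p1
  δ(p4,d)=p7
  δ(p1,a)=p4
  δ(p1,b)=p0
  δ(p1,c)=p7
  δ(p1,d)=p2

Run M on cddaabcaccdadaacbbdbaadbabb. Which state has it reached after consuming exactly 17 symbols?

p0

start at p2
read 'c': p2 → p6
read 'd': p6 → p7
read 'd': p7 → p6
read 'a': p6 → p0
read 'a': p0 → p3
read 'b': p3 → p4
read 'c': p4 → p1
read 'a': p1 → p4
read 'c': p4 → p1
read 'c': p1 → p7
read 'd': p7 → p6
read 'a': p6 → p0
read 'd': p0 → p6
read 'a': p6 → p0
read 'a': p0 → p3
read 'c': p3 → p1
read 'b': p1 → p0
After 17 symbols: p0.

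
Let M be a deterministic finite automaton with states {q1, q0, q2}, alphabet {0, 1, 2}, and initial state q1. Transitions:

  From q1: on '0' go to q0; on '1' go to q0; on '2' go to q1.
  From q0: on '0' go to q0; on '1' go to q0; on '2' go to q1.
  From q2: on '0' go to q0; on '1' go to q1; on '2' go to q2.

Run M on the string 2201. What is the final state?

Trace: q1 -2-> q1 -2-> q1 -0-> q0 -1-> q0

q0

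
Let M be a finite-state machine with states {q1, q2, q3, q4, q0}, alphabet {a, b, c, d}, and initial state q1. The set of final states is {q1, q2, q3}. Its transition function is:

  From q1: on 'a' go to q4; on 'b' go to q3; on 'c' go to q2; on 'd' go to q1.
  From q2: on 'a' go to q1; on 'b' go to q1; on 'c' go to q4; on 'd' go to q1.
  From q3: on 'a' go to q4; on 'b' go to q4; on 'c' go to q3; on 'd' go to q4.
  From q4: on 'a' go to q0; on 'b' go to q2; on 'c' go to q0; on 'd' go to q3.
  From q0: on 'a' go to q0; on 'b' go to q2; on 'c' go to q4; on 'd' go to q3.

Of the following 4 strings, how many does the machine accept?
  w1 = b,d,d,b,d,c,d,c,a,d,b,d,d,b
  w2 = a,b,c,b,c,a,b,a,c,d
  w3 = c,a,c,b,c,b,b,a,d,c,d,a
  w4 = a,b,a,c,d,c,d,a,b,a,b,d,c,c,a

2

w1: q1 → q3 → q4 → q3 → q4 → q3 → q3 → q4 → q0 → q0 → q3 → q4 → q3 → q4 → q2  → end q2, accepted
w2: q1 → q4 → q2 → q4 → q2 → q4 → q0 → q2 → q1 → q2 → q1  → end q1, accepted
w3: q1 → q2 → q1 → q2 → q1 → q2 → q1 → q3 → q4 → q3 → q3 → q4 → q0  → end q0, rejected
w4: q1 → q4 → q2 → q1 → q2 → q1 → q2 → q1 → q4 → q2 → q1 → q3 → q4 → q0 → q4 → q0  → end q0, rejected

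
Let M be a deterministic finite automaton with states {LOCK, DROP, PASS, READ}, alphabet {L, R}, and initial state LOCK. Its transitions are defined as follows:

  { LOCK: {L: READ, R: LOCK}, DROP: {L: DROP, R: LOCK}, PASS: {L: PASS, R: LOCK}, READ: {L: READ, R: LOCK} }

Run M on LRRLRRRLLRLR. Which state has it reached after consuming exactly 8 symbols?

start at LOCK
read 'L': LOCK → READ
read 'R': READ → LOCK
read 'R': LOCK → LOCK
read 'L': LOCK → READ
read 'R': READ → LOCK
read 'R': LOCK → LOCK
read 'R': LOCK → LOCK
read 'L': LOCK → READ
After 8 symbols: READ.

READ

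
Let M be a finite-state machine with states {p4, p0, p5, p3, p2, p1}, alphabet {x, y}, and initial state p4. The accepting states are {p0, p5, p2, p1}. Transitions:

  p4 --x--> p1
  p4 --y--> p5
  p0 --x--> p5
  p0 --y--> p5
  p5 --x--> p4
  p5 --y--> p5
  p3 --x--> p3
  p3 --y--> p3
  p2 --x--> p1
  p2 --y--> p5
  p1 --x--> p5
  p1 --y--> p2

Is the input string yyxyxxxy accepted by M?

start at p4
read 'y': p4 → p5
read 'y': p5 → p5
read 'x': p5 → p4
read 'y': p4 → p5
read 'x': p5 → p4
read 'x': p4 → p1
read 'x': p1 → p5
read 'y': p5 → p5
End state p5 is accepting.

Yes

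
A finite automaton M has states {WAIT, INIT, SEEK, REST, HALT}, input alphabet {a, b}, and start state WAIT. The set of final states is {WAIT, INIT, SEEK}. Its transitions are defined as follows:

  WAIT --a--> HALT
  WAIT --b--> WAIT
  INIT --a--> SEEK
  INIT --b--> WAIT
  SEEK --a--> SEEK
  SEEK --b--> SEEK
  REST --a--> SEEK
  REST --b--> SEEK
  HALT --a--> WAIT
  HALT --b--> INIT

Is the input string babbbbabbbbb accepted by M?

WAIT → WAIT → HALT → INIT → WAIT → WAIT → WAIT → HALT → INIT → WAIT → WAIT → WAIT → WAIT
End state WAIT is accepting.

Yes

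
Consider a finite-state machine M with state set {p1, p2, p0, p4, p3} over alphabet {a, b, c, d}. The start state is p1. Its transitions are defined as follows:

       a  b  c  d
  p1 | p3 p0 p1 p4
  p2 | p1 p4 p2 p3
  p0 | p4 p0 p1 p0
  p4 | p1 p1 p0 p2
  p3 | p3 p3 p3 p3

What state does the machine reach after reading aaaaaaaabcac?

start at p1
read 'a': p1 → p3
read 'a': p3 → p3
read 'a': p3 → p3
read 'a': p3 → p3
read 'a': p3 → p3
read 'a': p3 → p3
read 'a': p3 → p3
read 'a': p3 → p3
read 'b': p3 → p3
read 'c': p3 → p3
read 'a': p3 → p3
read 'c': p3 → p3

p3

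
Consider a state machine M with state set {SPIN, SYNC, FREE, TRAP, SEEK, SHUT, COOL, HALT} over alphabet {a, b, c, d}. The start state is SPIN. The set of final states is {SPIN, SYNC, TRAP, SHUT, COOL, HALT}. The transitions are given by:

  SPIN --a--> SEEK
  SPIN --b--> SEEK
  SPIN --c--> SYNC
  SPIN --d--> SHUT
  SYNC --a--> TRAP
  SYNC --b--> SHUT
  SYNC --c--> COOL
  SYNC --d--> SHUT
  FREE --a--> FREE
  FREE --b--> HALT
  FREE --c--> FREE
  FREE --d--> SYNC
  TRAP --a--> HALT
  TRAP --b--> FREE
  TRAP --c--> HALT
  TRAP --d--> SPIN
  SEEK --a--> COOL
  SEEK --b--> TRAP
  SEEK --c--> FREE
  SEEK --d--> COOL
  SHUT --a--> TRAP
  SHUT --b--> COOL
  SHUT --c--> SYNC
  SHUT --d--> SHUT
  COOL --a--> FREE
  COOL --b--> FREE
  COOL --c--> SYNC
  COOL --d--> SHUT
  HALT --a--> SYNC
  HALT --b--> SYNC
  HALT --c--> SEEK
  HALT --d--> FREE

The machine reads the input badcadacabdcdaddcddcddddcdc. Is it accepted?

Yes

SPIN → SEEK → COOL → SHUT → SYNC → TRAP → SPIN → SEEK → FREE → FREE → HALT → FREE → FREE → SYNC → TRAP → SPIN → SHUT → SYNC → SHUT → SHUT → SYNC → SHUT → SHUT → SHUT → SHUT → SYNC → SHUT → SYNC
End state SYNC is accepting.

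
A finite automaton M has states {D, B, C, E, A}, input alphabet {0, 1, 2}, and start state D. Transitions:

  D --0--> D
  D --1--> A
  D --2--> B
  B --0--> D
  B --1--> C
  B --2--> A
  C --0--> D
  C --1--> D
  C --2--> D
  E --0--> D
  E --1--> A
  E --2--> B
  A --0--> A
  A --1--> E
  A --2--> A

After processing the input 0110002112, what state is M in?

B

Trace: D -0-> D -1-> A -1-> E -0-> D -0-> D -0-> D -2-> B -1-> C -1-> D -2-> B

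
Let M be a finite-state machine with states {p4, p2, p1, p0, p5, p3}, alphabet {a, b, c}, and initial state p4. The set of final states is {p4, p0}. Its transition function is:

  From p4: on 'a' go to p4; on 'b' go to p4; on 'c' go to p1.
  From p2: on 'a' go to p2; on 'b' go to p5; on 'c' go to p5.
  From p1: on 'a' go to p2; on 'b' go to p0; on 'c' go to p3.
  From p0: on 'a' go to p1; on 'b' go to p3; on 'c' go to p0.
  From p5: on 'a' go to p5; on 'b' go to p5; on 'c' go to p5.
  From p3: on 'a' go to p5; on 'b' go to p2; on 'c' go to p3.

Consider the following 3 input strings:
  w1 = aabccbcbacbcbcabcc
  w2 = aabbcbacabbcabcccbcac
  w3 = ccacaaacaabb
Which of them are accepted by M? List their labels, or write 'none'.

w1: Trace: p4 -a-> p4 -a-> p4 -b-> p4 -c-> p1 -c-> p3 -b-> p2 -c-> p5 -b-> p5 -a-> p5 -c-> p5 -b-> p5 -c-> p5 -b-> p5 -c-> p5 -a-> p5 -b-> p5 -c-> p5 -c-> p5  → end p5, rejected
w2: Trace: p4 -a-> p4 -a-> p4 -b-> p4 -b-> p4 -c-> p1 -b-> p0 -a-> p1 -c-> p3 -a-> p5 -b-> p5 -b-> p5 -c-> p5 -a-> p5 -b-> p5 -c-> p5 -c-> p5 -c-> p5 -b-> p5 -c-> p5 -a-> p5 -c-> p5  → end p5, rejected
w3: Trace: p4 -c-> p1 -c-> p3 -a-> p5 -c-> p5 -a-> p5 -a-> p5 -a-> p5 -c-> p5 -a-> p5 -a-> p5 -b-> p5 -b-> p5  → end p5, rejected

none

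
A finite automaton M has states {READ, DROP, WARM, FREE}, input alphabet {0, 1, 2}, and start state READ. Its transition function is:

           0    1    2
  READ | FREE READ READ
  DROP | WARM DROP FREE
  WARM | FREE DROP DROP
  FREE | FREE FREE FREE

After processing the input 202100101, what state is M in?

Trace: READ -2-> READ -0-> FREE -2-> FREE -1-> FREE -0-> FREE -0-> FREE -1-> FREE -0-> FREE -1-> FREE

FREE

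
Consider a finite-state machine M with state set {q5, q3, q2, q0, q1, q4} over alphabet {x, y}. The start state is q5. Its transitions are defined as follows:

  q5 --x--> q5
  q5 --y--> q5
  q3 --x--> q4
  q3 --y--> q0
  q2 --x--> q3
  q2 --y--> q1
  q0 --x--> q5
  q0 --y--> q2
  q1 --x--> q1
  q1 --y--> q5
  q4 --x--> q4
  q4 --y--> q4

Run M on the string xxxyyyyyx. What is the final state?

Trace: q5 -x-> q5 -x-> q5 -x-> q5 -y-> q5 -y-> q5 -y-> q5 -y-> q5 -y-> q5 -x-> q5

q5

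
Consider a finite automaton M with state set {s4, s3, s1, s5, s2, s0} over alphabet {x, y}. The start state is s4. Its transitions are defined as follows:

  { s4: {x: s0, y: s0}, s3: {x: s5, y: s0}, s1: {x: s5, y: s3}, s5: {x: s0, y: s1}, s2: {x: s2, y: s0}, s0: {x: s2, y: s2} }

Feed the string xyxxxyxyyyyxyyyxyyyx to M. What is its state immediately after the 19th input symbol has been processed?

s4 → s0 → s2 → s2 → s2 → s2 → s0 → s2 → s0 → s2 → s0 → s2 → s2 → s0 → s2 → s0 → s2 → s0 → s2 → s0
After 19 symbols: s0.

s0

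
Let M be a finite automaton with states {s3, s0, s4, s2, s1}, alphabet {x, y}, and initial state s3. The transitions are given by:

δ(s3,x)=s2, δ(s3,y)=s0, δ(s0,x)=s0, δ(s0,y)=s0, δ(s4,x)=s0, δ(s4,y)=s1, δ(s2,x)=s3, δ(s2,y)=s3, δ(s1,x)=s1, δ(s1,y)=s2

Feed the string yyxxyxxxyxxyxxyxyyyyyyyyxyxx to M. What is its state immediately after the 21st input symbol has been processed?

s3 → s0 → s0 → s0 → s0 → s0 → s0 → s0 → s0 → s0 → s0 → s0 → s0 → s0 → s0 → s0 → s0 → s0 → s0 → s0 → s0 → s0
After 21 symbols: s0.

s0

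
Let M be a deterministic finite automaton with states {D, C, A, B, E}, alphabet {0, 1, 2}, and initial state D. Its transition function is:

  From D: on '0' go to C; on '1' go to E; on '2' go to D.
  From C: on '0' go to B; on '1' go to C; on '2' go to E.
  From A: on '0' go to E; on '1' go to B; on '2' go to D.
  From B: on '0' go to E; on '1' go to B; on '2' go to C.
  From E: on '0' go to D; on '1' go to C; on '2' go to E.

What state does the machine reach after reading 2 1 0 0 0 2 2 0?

D

D → D → E → D → C → B → C → E → D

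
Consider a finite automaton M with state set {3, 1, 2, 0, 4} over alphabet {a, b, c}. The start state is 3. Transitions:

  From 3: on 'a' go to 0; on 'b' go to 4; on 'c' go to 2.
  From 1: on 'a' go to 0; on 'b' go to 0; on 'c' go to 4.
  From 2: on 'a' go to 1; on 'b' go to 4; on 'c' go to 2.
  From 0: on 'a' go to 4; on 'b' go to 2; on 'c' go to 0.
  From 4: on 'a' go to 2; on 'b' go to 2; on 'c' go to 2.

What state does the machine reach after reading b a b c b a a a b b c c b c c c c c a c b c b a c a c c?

Trace: 3 -b-> 4 -a-> 2 -b-> 4 -c-> 2 -b-> 4 -a-> 2 -a-> 1 -a-> 0 -b-> 2 -b-> 4 -c-> 2 -c-> 2 -b-> 4 -c-> 2 -c-> 2 -c-> 2 -c-> 2 -c-> 2 -a-> 1 -c-> 4 -b-> 2 -c-> 2 -b-> 4 -a-> 2 -c-> 2 -a-> 1 -c-> 4 -c-> 2

2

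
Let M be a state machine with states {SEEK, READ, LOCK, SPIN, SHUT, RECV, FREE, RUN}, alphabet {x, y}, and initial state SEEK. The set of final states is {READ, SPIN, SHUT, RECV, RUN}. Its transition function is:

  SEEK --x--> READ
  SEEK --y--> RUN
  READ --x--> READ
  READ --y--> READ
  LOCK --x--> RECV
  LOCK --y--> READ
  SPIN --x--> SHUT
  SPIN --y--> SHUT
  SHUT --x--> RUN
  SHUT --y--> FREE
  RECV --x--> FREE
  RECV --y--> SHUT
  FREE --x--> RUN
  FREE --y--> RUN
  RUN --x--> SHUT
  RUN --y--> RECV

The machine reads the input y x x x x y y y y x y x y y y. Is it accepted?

Trace: SEEK -y-> RUN -x-> SHUT -x-> RUN -x-> SHUT -x-> RUN -y-> RECV -y-> SHUT -y-> FREE -y-> RUN -x-> SHUT -y-> FREE -x-> RUN -y-> RECV -y-> SHUT -y-> FREE
End state FREE is not accepting.

No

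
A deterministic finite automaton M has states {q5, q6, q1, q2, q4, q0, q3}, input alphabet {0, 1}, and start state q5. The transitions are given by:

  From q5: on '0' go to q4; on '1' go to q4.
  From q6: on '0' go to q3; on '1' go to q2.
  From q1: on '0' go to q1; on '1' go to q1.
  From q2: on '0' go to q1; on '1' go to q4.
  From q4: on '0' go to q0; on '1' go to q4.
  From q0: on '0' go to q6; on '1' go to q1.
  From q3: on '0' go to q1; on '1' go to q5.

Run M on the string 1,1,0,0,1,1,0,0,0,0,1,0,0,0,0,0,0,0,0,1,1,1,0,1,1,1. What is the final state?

q1

start at q5
read '1': q5 → q4
read '1': q4 → q4
read '0': q4 → q0
read '0': q0 → q6
read '1': q6 → q2
read '1': q2 → q4
read '0': q4 → q0
read '0': q0 → q6
read '0': q6 → q3
read '0': q3 → q1
read '1': q1 → q1
read '0': q1 → q1
read '0': q1 → q1
read '0': q1 → q1
read '0': q1 → q1
read '0': q1 → q1
read '0': q1 → q1
read '0': q1 → q1
read '0': q1 → q1
read '1': q1 → q1
read '1': q1 → q1
read '1': q1 → q1
read '0': q1 → q1
read '1': q1 → q1
read '1': q1 → q1
read '1': q1 → q1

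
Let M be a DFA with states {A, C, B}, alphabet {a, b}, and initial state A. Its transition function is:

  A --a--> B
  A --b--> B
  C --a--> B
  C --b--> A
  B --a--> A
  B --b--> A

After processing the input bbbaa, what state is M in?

B

start at A
read 'b': A → B
read 'b': B → A
read 'b': A → B
read 'a': B → A
read 'a': A → B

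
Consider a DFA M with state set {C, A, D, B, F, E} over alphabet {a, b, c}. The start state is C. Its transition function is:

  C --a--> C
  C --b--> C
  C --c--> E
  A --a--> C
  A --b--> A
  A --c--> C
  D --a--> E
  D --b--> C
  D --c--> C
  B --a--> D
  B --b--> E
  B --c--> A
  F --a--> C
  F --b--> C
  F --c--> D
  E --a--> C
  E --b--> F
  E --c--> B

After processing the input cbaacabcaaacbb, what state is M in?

C

C → E → F → C → C → E → C → C → E → C → C → C → E → F → C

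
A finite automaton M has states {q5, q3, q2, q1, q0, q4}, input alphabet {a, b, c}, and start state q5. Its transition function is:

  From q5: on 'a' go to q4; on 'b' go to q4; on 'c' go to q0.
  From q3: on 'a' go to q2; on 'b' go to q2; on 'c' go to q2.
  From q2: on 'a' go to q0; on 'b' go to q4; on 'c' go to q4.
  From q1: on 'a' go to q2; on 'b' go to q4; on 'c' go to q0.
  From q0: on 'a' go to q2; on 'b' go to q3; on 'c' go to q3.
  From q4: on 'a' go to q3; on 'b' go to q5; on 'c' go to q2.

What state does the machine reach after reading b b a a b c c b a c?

q2

start at q5
read 'b': q5 → q4
read 'b': q4 → q5
read 'a': q5 → q4
read 'a': q4 → q3
read 'b': q3 → q2
read 'c': q2 → q4
read 'c': q4 → q2
read 'b': q2 → q4
read 'a': q4 → q3
read 'c': q3 → q2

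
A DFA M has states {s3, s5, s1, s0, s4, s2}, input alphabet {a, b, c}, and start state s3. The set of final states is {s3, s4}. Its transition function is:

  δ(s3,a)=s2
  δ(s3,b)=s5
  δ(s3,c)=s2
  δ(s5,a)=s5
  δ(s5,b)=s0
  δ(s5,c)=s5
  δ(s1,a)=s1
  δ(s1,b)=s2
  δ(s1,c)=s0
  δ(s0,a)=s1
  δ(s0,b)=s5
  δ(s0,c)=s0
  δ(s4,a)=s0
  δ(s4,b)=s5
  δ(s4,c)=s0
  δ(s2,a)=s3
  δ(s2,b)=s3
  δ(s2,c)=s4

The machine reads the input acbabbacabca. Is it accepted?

start at s3
read 'a': s3 → s2
read 'c': s2 → s4
read 'b': s4 → s5
read 'a': s5 → s5
read 'b': s5 → s0
read 'b': s0 → s5
read 'a': s5 → s5
read 'c': s5 → s5
read 'a': s5 → s5
read 'b': s5 → s0
read 'c': s0 → s0
read 'a': s0 → s1
End state s1 is not accepting.

No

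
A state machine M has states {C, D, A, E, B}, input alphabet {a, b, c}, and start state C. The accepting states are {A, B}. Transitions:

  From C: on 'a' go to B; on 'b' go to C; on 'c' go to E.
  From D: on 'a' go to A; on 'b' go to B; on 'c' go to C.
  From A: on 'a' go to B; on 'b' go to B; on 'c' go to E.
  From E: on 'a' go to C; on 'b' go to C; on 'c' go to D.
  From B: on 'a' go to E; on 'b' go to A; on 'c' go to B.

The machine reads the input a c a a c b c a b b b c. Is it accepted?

No

start at C
read 'a': C → B
read 'c': B → B
read 'a': B → E
read 'a': E → C
read 'c': C → E
read 'b': E → C
read 'c': C → E
read 'a': E → C
read 'b': C → C
read 'b': C → C
read 'b': C → C
read 'c': C → E
End state E is not accepting.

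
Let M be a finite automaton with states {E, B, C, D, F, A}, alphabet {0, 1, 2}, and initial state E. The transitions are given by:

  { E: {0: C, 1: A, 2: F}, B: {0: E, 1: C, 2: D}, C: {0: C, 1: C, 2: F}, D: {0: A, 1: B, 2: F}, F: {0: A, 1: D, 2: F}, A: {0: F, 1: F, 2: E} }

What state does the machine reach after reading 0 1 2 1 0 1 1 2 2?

E → C → C → F → D → A → F → D → F → F

F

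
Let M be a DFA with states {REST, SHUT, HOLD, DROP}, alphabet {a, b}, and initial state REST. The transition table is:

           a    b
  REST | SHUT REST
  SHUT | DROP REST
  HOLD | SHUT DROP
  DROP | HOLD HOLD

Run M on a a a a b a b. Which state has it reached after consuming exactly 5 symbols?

REST

REST → SHUT → DROP → HOLD → SHUT → REST
After 5 symbols: REST.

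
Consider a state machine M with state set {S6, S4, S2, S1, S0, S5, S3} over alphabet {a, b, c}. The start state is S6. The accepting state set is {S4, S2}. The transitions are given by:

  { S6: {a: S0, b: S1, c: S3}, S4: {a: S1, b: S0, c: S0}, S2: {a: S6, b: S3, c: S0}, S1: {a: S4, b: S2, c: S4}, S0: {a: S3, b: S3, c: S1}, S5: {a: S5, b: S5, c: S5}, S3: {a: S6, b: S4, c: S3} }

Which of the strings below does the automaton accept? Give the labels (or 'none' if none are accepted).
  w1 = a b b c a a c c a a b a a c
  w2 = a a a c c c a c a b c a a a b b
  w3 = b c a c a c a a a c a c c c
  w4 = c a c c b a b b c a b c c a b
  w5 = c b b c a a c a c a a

w4, w5

w1: Trace: S6 -a-> S0 -b-> S3 -b-> S4 -c-> S0 -a-> S3 -a-> S6 -c-> S3 -c-> S3 -a-> S6 -a-> S0 -b-> S3 -a-> S6 -a-> S0 -c-> S1  → end S1, rejected
w2: Trace: S6 -a-> S0 -a-> S3 -a-> S6 -c-> S3 -c-> S3 -c-> S3 -a-> S6 -c-> S3 -a-> S6 -b-> S1 -c-> S4 -a-> S1 -a-> S4 -a-> S1 -b-> S2 -b-> S3  → end S3, rejected
w3: Trace: S6 -b-> S1 -c-> S4 -a-> S1 -c-> S4 -a-> S1 -c-> S4 -a-> S1 -a-> S4 -a-> S1 -c-> S4 -a-> S1 -c-> S4 -c-> S0 -c-> S1  → end S1, rejected
w4: Trace: S6 -c-> S3 -a-> S6 -c-> S3 -c-> S3 -b-> S4 -a-> S1 -b-> S2 -b-> S3 -c-> S3 -a-> S6 -b-> S1 -c-> S4 -c-> S0 -a-> S3 -b-> S4  → end S4, accepted
w5: Trace: S6 -c-> S3 -b-> S4 -b-> S0 -c-> S1 -a-> S4 -a-> S1 -c-> S4 -a-> S1 -c-> S4 -a-> S1 -a-> S4  → end S4, accepted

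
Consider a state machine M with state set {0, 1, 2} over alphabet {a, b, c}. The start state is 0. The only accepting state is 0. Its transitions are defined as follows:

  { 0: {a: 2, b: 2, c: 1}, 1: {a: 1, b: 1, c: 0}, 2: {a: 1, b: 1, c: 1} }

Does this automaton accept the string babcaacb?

No

start at 0
read 'b': 0 → 2
read 'a': 2 → 1
read 'b': 1 → 1
read 'c': 1 → 0
read 'a': 0 → 2
read 'a': 2 → 1
read 'c': 1 → 0
read 'b': 0 → 2
End state 2 is not accepting.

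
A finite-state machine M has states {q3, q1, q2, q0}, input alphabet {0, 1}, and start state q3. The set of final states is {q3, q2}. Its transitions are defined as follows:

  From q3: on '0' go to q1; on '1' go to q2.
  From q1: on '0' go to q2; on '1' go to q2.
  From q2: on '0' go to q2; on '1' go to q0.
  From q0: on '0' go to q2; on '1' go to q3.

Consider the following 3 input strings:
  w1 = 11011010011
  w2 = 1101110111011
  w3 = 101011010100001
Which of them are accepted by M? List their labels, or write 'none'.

w1:
  start at q3
  read '1': q3 → q2
  read '1': q2 → q0
  read '0': q0 → q2
  read '1': q2 → q0
  read '1': q0 → q3
  read '0': q3 → q1
  read '1': q1 → q2
  read '0': q2 → q2
  read '0': q2 → q2
  read '1': q2 → q0
  read '1': q0 → q3
  end q3, accepted
w2:
  start at q3
  read '1': q3 → q2
  read '1': q2 → q0
  read '0': q0 → q2
  read '1': q2 → q0
  read '1': q0 → q3
  read '1': q3 → q2
  read '0': q2 → q2
  read '1': q2 → q0
  read '1': q0 → q3
  read '1': q3 → q2
  read '0': q2 → q2
  read '1': q2 → q0
  read '1': q0 → q3
  end q3, accepted
w3:
  start at q3
  read '1': q3 → q2
  read '0': q2 → q2
  read '1': q2 → q0
  read '0': q0 → q2
  read '1': q2 → q0
  read '1': q0 → q3
  read '0': q3 → q1
  read '1': q1 → q2
  read '0': q2 → q2
  read '1': q2 → q0
  read '0': q0 → q2
  read '0': q2 → q2
  read '0': q2 → q2
  read '0': q2 → q2
  read '1': q2 → q0
  end q0, rejected

w1, w2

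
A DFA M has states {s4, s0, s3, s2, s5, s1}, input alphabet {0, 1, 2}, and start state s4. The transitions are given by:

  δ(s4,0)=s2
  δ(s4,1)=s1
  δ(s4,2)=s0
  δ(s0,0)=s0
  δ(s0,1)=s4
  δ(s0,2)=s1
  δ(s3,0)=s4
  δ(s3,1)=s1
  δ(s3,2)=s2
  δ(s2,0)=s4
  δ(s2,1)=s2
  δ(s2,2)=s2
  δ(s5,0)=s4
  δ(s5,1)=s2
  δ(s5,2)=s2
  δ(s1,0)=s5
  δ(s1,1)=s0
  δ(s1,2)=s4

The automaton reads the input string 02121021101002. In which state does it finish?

s2

Trace: s4 -0-> s2 -2-> s2 -1-> s2 -2-> s2 -1-> s2 -0-> s4 -2-> s0 -1-> s4 -1-> s1 -0-> s5 -1-> s2 -0-> s4 -0-> s2 -2-> s2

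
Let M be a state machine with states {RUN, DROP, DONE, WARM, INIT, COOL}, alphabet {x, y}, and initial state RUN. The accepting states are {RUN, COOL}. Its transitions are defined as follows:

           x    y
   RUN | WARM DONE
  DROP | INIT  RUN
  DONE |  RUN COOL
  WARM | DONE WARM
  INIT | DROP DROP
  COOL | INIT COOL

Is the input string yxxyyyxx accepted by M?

start at RUN
read 'y': RUN → DONE
read 'x': DONE → RUN
read 'x': RUN → WARM
read 'y': WARM → WARM
read 'y': WARM → WARM
read 'y': WARM → WARM
read 'x': WARM → DONE
read 'x': DONE → RUN
End state RUN is accepting.

Yes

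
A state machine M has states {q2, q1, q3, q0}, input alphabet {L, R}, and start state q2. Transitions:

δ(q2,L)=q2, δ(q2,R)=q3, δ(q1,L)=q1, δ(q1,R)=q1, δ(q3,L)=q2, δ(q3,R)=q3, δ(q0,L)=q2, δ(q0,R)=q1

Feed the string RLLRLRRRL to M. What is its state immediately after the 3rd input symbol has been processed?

q2

Trace: q2 -R-> q3 -L-> q2 -L-> q2
After 3 symbols: q2.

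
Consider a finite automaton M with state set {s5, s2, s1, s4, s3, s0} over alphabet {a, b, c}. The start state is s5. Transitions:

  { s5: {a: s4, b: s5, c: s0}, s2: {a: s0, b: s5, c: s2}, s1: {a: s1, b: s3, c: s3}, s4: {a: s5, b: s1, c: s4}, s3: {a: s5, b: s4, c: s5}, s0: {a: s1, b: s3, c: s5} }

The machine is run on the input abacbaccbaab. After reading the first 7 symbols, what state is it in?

s0

start at s5
read 'a': s5 → s4
read 'b': s4 → s1
read 'a': s1 → s1
read 'c': s1 → s3
read 'b': s3 → s4
read 'a': s4 → s5
read 'c': s5 → s0
After 7 symbols: s0.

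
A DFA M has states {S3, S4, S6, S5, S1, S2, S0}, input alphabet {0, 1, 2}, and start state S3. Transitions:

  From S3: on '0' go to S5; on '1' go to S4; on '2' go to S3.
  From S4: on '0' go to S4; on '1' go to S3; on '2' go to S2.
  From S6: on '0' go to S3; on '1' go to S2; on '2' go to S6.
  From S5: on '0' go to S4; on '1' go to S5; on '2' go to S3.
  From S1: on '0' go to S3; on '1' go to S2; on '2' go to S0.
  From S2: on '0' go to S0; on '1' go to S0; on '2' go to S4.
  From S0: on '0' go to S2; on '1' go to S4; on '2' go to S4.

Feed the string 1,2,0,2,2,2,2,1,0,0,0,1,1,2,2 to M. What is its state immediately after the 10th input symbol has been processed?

S0

Trace: S3 -1-> S4 -2-> S2 -0-> S0 -2-> S4 -2-> S2 -2-> S4 -2-> S2 -1-> S0 -0-> S2 -0-> S0
After 10 symbols: S0.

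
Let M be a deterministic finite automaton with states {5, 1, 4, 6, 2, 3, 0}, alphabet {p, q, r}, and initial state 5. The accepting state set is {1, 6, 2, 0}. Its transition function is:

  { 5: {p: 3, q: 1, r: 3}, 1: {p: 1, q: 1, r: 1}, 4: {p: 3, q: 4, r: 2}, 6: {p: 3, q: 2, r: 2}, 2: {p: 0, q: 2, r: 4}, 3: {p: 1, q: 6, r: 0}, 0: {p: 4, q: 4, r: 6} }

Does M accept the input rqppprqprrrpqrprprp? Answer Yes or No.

5 → 3 → 6 → 3 → 1 → 1 → 1 → 1 → 1 → 1 → 1 → 1 → 1 → 1 → 1 → 1 → 1 → 1 → 1 → 1
End state 1 is accepting.

Yes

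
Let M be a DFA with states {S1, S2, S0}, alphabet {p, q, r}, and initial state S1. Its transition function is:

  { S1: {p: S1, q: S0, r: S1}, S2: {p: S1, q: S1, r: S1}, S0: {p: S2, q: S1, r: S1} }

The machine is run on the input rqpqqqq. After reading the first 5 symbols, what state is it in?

start at S1
read 'r': S1 → S1
read 'q': S1 → S0
read 'p': S0 → S2
read 'q': S2 → S1
read 'q': S1 → S0
After 5 symbols: S0.

S0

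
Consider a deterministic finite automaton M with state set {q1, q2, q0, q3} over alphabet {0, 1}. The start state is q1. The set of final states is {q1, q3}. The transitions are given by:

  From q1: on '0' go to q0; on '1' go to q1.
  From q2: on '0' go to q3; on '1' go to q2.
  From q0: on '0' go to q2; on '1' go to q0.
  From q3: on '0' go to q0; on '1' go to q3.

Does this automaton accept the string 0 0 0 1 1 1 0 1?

q1 → q0 → q2 → q3 → q3 → q3 → q3 → q0 → q0
End state q0 is not accepting.

No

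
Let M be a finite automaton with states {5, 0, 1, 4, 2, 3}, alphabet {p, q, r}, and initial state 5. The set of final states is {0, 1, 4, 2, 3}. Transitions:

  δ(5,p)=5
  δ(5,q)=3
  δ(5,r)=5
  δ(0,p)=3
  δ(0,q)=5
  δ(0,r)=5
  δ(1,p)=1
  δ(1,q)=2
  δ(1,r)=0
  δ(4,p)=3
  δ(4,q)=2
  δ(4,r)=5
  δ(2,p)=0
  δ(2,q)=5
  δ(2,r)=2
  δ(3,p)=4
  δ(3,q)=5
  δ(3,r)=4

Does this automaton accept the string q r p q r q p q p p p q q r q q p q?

Yes

Trace: 5 -q-> 3 -r-> 4 -p-> 3 -q-> 5 -r-> 5 -q-> 3 -p-> 4 -q-> 2 -p-> 0 -p-> 3 -p-> 4 -q-> 2 -q-> 5 -r-> 5 -q-> 3 -q-> 5 -p-> 5 -q-> 3
End state 3 is accepting.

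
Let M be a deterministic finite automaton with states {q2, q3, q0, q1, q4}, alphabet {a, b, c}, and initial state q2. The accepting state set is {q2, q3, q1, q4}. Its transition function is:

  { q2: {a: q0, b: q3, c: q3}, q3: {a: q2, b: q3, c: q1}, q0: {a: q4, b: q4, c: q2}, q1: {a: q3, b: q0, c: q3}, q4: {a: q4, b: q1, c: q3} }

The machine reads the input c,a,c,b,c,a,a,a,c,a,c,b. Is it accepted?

start at q2
read 'c': q2 → q3
read 'a': q3 → q2
read 'c': q2 → q3
read 'b': q3 → q3
read 'c': q3 → q1
read 'a': q1 → q3
read 'a': q3 → q2
read 'a': q2 → q0
read 'c': q0 → q2
read 'a': q2 → q0
read 'c': q0 → q2
read 'b': q2 → q3
End state q3 is accepting.

Yes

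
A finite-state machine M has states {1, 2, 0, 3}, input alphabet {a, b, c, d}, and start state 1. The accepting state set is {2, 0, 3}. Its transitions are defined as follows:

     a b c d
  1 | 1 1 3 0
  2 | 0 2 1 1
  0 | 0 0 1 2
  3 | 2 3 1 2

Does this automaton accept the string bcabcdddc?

1 → 1 → 3 → 2 → 2 → 1 → 0 → 2 → 1 → 3
End state 3 is accepting.

Yes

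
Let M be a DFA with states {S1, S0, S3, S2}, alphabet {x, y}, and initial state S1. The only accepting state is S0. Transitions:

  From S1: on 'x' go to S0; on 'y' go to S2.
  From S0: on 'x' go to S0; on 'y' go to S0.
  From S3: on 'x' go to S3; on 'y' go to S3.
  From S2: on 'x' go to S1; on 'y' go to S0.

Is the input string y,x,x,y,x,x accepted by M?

Yes

start at S1
read 'y': S1 → S2
read 'x': S2 → S1
read 'x': S1 → S0
read 'y': S0 → S0
read 'x': S0 → S0
read 'x': S0 → S0
End state S0 is accepting.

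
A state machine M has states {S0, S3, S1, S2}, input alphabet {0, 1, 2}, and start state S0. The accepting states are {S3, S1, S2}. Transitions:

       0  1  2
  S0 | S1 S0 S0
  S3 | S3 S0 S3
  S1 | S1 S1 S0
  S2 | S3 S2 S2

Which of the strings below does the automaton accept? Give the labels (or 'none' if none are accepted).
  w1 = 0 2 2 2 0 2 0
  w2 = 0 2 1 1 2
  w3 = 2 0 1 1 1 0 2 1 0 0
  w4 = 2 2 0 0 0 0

w1, w3, w4

w1: S0 → S1 → S0 → S0 → S0 → S1 → S0 → S1  → end S1, accepted
w2: S0 → S1 → S0 → S0 → S0 → S0  → end S0, rejected
w3: S0 → S0 → S1 → S1 → S1 → S1 → S1 → S0 → S0 → S1 → S1  → end S1, accepted
w4: S0 → S0 → S0 → S1 → S1 → S1 → S1  → end S1, accepted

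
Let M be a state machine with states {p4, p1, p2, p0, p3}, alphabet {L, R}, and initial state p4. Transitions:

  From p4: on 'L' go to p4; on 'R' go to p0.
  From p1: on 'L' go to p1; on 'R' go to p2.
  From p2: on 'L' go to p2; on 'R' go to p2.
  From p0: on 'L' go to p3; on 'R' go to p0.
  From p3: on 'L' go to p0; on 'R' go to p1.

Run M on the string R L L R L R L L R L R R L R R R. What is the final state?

start at p4
read 'R': p4 → p0
read 'L': p0 → p3
read 'L': p3 → p0
read 'R': p0 → p0
read 'L': p0 → p3
read 'R': p3 → p1
read 'L': p1 → p1
read 'L': p1 → p1
read 'R': p1 → p2
read 'L': p2 → p2
read 'R': p2 → p2
read 'R': p2 → p2
read 'L': p2 → p2
read 'R': p2 → p2
read 'R': p2 → p2
read 'R': p2 → p2

p2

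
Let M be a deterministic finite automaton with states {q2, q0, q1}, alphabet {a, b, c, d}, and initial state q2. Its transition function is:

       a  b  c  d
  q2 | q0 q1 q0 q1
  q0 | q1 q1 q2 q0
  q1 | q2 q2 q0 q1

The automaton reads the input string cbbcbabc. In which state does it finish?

q0

Trace: q2 -c-> q0 -b-> q1 -b-> q2 -c-> q0 -b-> q1 -a-> q2 -b-> q1 -c-> q0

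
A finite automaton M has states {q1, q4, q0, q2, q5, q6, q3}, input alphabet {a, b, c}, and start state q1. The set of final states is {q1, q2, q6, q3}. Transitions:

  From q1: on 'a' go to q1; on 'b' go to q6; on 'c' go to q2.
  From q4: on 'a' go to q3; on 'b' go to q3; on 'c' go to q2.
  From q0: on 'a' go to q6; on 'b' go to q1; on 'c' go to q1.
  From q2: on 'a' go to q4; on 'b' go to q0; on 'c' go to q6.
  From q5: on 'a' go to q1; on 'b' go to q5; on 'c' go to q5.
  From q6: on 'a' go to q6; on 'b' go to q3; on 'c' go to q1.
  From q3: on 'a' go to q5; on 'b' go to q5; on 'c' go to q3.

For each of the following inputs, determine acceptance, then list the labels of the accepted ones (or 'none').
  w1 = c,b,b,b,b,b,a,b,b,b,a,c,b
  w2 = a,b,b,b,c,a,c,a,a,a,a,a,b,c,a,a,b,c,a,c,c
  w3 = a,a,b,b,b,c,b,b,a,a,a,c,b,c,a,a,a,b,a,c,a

w2, w3

w1:
  start at q1
  read 'c': q1 → q2
  read 'b': q2 → q0
  read 'b': q0 → q1
  read 'b': q1 → q6
  read 'b': q6 → q3
  read 'b': q3 → q5
  read 'a': q5 → q1
  read 'b': q1 → q6
  read 'b': q6 → q3
  read 'b': q3 → q5
  read 'a': q5 → q1
  read 'c': q1 → q2
  read 'b': q2 → q0
  end q0, rejected
w2:
  start at q1
  read 'a': q1 → q1
  read 'b': q1 → q6
  read 'b': q6 → q3
  read 'b': q3 → q5
  read 'c': q5 → q5
  read 'a': q5 → q1
  read 'c': q1 → q2
  read 'a': q2 → q4
  read 'a': q4 → q3
  read 'a': q3 → q5
  read 'a': q5 → q1
  read 'a': q1 → q1
  read 'b': q1 → q6
  read 'c': q6 → q1
  read 'a': q1 → q1
  read 'a': q1 → q1
  read 'b': q1 → q6
  read 'c': q6 → q1
  read 'a': q1 → q1
  read 'c': q1 → q2
  read 'c': q2 → q6
  end q6, accepted
w3:
  start at q1
  read 'a': q1 → q1
  read 'a': q1 → q1
  read 'b': q1 → q6
  read 'b': q6 → q3
  read 'b': q3 → q5
  read 'c': q5 → q5
  read 'b': q5 → q5
  read 'b': q5 → q5
  read 'a': q5 → q1
  read 'a': q1 → q1
  read 'a': q1 → q1
  read 'c': q1 → q2
  read 'b': q2 → q0
  read 'c': q0 → q1
  read 'a': q1 → q1
  read 'a': q1 → q1
  read 'a': q1 → q1
  read 'b': q1 → q6
  read 'a': q6 → q6
  read 'c': q6 → q1
  read 'a': q1 → q1
  end q1, accepted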